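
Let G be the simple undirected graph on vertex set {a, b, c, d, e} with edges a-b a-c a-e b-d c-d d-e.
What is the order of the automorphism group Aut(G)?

12

The vertices split by degree into {a, d} (degree 3) and {b, c, e} (degree 2); every edge runs between the two parts, so G is the complete bipartite graph K_{2,3}. Automorphisms preserve the bipartition setwise (since the parts differ in size) and act as S_3 × S_2 within it; |Aut| = 12.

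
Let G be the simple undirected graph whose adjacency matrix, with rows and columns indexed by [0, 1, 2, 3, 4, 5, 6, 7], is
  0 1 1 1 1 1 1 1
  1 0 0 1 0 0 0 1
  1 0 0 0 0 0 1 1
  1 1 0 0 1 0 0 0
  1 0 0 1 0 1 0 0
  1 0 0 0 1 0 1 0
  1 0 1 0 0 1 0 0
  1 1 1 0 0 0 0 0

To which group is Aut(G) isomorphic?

Vertex 0 is the unique vertex of degree 7; the remaining 7 vertices each have degree 3 and induce a cycle, so G is the wheel on 8 vertices with hub 0. With the hub fixed, the remaining symmetry is that of the rim cycle C_7, giving the dihedral group D_7.

the dihedral group of order 14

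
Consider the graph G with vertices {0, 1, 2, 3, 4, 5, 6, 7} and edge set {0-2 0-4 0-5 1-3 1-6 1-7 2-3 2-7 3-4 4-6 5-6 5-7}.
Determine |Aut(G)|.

G is 3-regular and bipartite on 2^3 = 8 vertices with girth 4; it is the hypercube graph Q_3. Aut(Q_3) consists of the signed permutations of the 3 coordinate axes: 3! permutations times 2^3 sign flips, so |Aut| = 2^3·3! = 48.

48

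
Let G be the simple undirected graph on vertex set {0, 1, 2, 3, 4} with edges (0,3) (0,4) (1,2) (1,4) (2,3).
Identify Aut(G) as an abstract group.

Every vertex has degree 2 and the graph is connected, so G is the 5-cycle C_5. The automorphisms of the 5-cycle are exactly the symmetries of a regular 5-gon: the dihedral group D_5, |D_5| = 10.

D_5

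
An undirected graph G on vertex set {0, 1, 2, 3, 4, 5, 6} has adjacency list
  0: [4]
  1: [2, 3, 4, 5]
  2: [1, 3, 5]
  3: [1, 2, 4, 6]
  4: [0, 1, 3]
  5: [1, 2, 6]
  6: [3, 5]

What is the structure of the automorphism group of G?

1

Degrees alone do not determine every vertex (e.g. 1 and 3 both have degree 4), but their neighbour-degree multisets differ: N(1) has degrees [3, 3, 3, 4] while N(3) has degrees [2, 3, 3, 4]. Repeating this refinement separates all vertices, so the only automorphism is the identity.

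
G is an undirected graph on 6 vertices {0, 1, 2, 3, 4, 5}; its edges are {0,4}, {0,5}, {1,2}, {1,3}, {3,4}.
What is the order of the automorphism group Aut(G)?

2

The degree sequence is [2, 2, 1, 2, 2, 1]; the two degree-1 vertices 2 and 5 are the ends of a path, so G = P_6. A path has exactly one nontrivial symmetry — reversal — giving Aut(G) of order 2.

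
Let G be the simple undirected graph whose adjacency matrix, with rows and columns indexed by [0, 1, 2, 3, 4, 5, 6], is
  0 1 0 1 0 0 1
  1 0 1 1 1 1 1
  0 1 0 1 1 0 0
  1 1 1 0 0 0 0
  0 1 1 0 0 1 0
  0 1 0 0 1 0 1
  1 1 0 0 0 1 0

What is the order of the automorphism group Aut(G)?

Vertex 1 is the unique vertex of degree 6; the remaining 6 vertices each have degree 3 and induce a cycle, so G is the wheel on 7 vertices with hub 1. With the hub fixed, the remaining symmetry is that of the rim cycle C_6, giving the dihedral group D_6.

12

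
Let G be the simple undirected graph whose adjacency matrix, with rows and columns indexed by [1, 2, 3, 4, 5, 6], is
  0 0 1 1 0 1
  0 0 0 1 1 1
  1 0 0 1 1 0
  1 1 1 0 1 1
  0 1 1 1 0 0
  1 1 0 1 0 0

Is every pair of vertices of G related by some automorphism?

Vertex 4 is the only vertex of degree 5, so every automorphism fixes it; G is not vertex-transitive.

No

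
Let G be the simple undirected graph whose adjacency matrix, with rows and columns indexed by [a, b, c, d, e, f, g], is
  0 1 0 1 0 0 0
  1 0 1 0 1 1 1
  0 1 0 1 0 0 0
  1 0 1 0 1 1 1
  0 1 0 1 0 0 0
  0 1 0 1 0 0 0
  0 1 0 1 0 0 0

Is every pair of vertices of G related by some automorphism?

No

Automorphisms preserve degree, but G has vertices of degree 2 and vertices of degree 5; no automorphism maps one to the other, so G is not vertex-transitive.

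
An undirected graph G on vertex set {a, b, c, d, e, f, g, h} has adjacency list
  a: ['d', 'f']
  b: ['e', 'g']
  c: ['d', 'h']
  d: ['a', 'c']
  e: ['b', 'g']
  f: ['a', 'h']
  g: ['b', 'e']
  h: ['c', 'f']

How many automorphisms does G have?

60

G has two connected components, {a, c, d, f, h} and {b, e, g}; each is 2-regular, so G = C_5 ⊔ C_3. No automorphism exchanges components of different sizes, hence Aut(G) is the direct product D_5 × D_3, order 60.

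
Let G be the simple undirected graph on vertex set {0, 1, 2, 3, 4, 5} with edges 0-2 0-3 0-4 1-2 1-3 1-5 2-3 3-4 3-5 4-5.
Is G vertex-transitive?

No

Vertex 3 is the only vertex of degree 5, so every automorphism fixes it; G is not vertex-transitive.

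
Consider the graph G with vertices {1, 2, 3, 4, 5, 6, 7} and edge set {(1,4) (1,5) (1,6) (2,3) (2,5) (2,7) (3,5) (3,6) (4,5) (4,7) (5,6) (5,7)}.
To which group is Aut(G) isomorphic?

Vertex 5 is the unique vertex of degree 6; the remaining 6 vertices each have degree 3 and induce a cycle, so G is the wheel on 7 vertices with hub 5. Every automorphism fixes the hub and acts on the rim 6-cycle, so Aut(G) ≅ Aut(C_6) = D_6 of order 12.

D_6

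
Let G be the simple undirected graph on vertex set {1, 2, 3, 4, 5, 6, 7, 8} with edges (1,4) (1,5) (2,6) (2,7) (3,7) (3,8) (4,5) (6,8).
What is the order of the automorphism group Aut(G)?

G has two connected components, {2, 3, 6, 7, 8} and {1, 4, 5}; each is 2-regular, so G = C_5 ⊔ C_3. The components are non-isomorphic (different sizes), so Aut(G) = Aut(C_3) × Aut(C_5) = D_3 × D_5 of order 6·10 = 60.

60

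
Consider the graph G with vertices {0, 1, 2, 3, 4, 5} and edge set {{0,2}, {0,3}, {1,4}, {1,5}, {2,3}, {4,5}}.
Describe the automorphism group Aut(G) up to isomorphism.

G has two connected components, {0, 2, 3} and {1, 4, 5}; each is 2-regular, so G = C_3 ⊔ C_3. Aut of a disjoint union of two copies of C_3 is the wreath product D_3 ≀ Z_2, of order 2·6² = 72.

D_3 ≀ Z_2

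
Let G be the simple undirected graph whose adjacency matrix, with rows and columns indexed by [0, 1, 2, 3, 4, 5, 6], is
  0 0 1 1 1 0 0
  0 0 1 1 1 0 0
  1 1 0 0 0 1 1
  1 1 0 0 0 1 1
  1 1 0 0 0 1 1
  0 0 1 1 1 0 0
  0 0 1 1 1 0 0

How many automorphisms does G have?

The vertices split by degree into {2, 3, 4} (degree 4) and {0, 1, 5, 6} (degree 3); every edge runs between the two parts, so G is the complete bipartite graph K_{3,4}. Automorphisms preserve the bipartition setwise (since the parts differ in size) and act as S_3 × S_4 within it; |Aut| = 144.

144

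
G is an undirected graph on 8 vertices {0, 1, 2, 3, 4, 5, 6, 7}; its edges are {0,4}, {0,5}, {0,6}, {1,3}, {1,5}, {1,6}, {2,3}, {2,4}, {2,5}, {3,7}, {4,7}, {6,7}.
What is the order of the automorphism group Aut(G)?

48

G is 3-regular and bipartite on 2^3 = 8 vertices with girth 4; it is the hypercube graph Q_3. The symmetry group of the 3-cube is the hyperoctahedral group B_3 = Z_2 ≀ S_3, of order 2^3·3! = 48.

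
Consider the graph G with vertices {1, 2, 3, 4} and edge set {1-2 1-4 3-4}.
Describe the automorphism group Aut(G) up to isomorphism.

The degree sequence is [2, 1, 1, 2]; the two degree-1 vertices 2 and 3 are the ends of a path, so G = P_4. A path has exactly one nontrivial symmetry — reversal — giving Aut(G) of order 2.

C_2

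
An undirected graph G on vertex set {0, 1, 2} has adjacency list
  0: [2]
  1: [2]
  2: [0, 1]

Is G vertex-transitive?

No

Vertex 2 is the only vertex of degree 2, so every automorphism fixes it; G is not vertex-transitive.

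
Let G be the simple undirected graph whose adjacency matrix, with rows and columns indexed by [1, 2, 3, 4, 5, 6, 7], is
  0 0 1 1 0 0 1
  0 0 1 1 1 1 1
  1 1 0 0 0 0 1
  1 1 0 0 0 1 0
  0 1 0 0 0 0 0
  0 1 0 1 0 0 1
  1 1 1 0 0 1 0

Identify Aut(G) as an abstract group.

{e}

The degree sequence is [3, 5, 3, 3, 1, 3, 4]. Checking the degree-preserving permutations of the vertex set shows that none except the identity preserves every edge, so Aut(G) is trivial.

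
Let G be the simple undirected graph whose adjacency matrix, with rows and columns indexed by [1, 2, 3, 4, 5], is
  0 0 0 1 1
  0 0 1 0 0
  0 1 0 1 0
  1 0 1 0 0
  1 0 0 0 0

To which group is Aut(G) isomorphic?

C_2

The degree sequence is [2, 1, 2, 2, 1]; the two degree-1 vertices 2 and 5 are the ends of a path, so G = P_5. The only nontrivial automorphism of a path is the end-to-end reflection, so Aut(G) ≅ Z_2.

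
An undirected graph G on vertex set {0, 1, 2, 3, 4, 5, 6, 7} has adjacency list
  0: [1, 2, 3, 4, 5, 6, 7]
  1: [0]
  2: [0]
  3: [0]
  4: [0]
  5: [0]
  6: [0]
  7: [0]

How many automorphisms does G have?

Vertex 0 has degree 7 and every other vertex has degree 1, so G is the star K_{1,7} with centre 0. The 7 leaves are pairwise interchangeable while the centre is fixed, giving Aut(G) = S_7.

5040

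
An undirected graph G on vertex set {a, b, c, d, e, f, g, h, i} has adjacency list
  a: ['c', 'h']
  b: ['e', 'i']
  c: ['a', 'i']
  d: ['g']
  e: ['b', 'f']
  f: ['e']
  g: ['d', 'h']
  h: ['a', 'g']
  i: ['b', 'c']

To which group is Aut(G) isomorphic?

The degree sequence is [2, 2, 2, 1, 2, 1, 2, 2, 2]; the two degree-1 vertices d and f are the ends of a path, so G = P_9. The only nontrivial automorphism of a path is the end-to-end reflection, so Aut(G) ≅ Z_2.

the cyclic group of order 2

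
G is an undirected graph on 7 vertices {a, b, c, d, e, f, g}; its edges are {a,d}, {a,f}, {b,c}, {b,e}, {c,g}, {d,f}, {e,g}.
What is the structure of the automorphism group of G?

G has two connected components, {b, c, e, g} and {a, d, f}; each is 2-regular, so G = C_4 ⊔ C_3. No automorphism exchanges components of different sizes, hence Aut(G) is the direct product D_4 × D_3, order 48.

D_4 × D_3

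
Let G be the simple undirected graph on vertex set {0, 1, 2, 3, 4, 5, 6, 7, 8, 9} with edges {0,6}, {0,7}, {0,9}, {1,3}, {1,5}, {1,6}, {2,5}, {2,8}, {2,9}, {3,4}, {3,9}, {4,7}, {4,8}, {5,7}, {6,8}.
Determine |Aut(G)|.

G is 3-regular on 10 vertices with no triangles and no 4-cycles (girth 5): this is the Petersen graph. Viewing the Petersen graph as the Kneser graph K(5,2) — vertices are 2-subsets of {1,…,5}, edges join disjoint pairs — its automorphisms are exactly the permutations of the 5-element set, so Aut ≅ S_5 of order 120.

120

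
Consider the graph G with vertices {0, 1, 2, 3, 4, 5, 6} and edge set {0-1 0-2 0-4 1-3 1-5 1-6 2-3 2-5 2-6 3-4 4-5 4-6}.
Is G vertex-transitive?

No

Automorphisms preserve degree, but G has vertices of degree 3 and vertices of degree 4; no automorphism maps one to the other, so G is not vertex-transitive.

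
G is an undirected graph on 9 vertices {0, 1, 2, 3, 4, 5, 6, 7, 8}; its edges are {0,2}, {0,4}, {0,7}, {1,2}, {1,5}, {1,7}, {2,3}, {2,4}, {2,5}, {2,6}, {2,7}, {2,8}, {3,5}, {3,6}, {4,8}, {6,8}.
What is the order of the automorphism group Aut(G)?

Vertex 2 is the unique vertex of degree 8; the remaining 8 vertices each have degree 3 and induce a cycle, so G is the wheel on 9 vertices with hub 2. Every automorphism fixes the hub and acts on the rim 8-cycle, so Aut(G) ≅ Aut(C_8) = D_8 of order 16.

16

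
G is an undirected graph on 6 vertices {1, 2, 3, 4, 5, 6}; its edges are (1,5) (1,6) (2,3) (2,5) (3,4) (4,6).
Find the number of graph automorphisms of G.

G is 2-regular and connected on 6 vertices, i.e. the cycle C_6. The automorphisms of the 6-cycle are exactly the symmetries of a regular 6-gon: the dihedral group D_6, |D_6| = 12.

12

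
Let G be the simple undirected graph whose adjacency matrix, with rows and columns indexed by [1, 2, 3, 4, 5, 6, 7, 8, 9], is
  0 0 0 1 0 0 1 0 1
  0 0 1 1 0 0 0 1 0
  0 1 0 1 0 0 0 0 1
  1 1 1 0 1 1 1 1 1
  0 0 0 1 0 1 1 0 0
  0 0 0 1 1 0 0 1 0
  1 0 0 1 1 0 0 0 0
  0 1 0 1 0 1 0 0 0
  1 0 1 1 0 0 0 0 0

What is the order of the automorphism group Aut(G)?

Vertex 4 is the unique vertex of degree 8; the remaining 8 vertices each have degree 3 and induce a cycle, so G is the wheel on 9 vertices with hub 4. Every automorphism fixes the hub and acts on the rim 8-cycle, so Aut(G) ≅ Aut(C_8) = D_8 of order 16.

16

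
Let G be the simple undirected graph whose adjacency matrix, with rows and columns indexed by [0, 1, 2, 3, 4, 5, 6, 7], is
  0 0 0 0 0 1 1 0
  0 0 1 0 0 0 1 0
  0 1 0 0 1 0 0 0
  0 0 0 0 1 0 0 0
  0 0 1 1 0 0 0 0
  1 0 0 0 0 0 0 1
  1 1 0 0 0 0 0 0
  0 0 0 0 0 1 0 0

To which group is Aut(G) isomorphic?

The degree sequence is [2, 2, 2, 1, 2, 2, 2, 1]; the two degree-1 vertices 3 and 7 are the ends of a path, so G = P_8. The only nontrivial automorphism of a path is the end-to-end reflection, so Aut(G) ≅ Z_2.

the cyclic group of order 2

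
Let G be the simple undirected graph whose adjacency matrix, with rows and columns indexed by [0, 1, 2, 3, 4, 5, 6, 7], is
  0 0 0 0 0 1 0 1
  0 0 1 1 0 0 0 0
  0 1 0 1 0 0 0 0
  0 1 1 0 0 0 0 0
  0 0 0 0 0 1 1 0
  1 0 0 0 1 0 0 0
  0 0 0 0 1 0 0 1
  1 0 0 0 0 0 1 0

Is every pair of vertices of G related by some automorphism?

G has two connected components, {0, 4, 5, 6, 7} and {1, 2, 3}; each is 2-regular, so G = C_5 ⊔ C_3. The orbit of 0 under Aut(G) is {0, 4, 5, 6, 7}, which does not contain 1, so G is not vertex-transitive.

No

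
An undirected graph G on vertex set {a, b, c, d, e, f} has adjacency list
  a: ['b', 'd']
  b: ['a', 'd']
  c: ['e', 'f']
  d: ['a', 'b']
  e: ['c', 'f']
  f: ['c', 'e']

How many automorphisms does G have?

G has two connected components, {a, b, d} and {c, e, f}; each is 2-regular, so G = C_3 ⊔ C_3. With two isomorphic components, Aut(G) = Aut(C_3) ≀ S_2 = (D_3 × D_3) ⋊ Z_2: permute each cycle by D_3, then optionally swap the two cycles. Order 2·(2·3)² = 72.

72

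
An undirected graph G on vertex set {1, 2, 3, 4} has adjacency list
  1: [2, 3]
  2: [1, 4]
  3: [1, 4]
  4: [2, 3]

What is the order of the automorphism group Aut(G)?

8

G is 2-regular and bipartite on 2^2 = 4 vertices with girth 4; it is the hypercube graph Q_2. Aut(Q_2) consists of the signed permutations of the 2 coordinate axes: 2! permutations times 2^2 sign flips, so |Aut| = 2^2·2! = 8.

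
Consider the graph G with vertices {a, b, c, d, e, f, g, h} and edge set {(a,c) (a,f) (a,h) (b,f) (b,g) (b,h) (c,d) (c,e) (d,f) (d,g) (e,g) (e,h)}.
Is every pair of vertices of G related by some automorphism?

G is 3-regular and bipartite on 2^3 = 8 vertices with girth 4; it is the hypercube graph Q_3. The symmetry group of the 3-cube is the hyperoctahedral group B_3 = Z_2 ≀ S_3, of order 2^3·3! = 48. Under this action every vertex can be carried to every other, so G is vertex-transitive.

Yes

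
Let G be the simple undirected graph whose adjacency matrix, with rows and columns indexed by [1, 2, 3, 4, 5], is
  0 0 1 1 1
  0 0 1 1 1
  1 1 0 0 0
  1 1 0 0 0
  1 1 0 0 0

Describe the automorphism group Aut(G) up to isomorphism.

S_3 × S_2

The vertices split by degree into {1, 2} (degree 3) and {3, 4, 5} (degree 2); every edge runs between the two parts, so G is the complete bipartite graph K_{2,3}. The parts have unequal sizes, so no automorphism swaps them; each part is permuted independently, giving S_3 × S_2 of order 3!·2! = 12.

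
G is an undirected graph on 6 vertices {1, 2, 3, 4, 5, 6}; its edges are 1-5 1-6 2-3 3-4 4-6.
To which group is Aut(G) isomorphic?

The degree sequence is [2, 1, 2, 2, 1, 2]; the two degree-1 vertices 2 and 5 are the ends of a path, so G = P_6. A path has exactly one nontrivial symmetry — reversal — giving Aut(G) of order 2.

Z_2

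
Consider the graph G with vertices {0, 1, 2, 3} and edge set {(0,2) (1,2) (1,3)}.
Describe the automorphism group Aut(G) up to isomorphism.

The degree sequence is [1, 2, 2, 1]; the two degree-1 vertices 0 and 3 are the ends of a path, so G = P_4. A path has exactly one nontrivial symmetry — reversal — giving Aut(G) of order 2.

the cyclic group of order 2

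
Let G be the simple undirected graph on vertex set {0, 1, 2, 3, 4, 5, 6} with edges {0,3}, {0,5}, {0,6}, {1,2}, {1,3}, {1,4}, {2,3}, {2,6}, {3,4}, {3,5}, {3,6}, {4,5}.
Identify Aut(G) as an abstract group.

the dihedral group of order 12

Vertex 3 is the unique vertex of degree 6; the remaining 6 vertices each have degree 3 and induce a cycle, so G is the wheel on 7 vertices with hub 3. With the hub fixed, the remaining symmetry is that of the rim cycle C_6, giving the dihedral group D_6.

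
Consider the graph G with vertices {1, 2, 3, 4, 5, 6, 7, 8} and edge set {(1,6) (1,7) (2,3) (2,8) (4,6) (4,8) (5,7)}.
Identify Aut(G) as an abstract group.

The degree sequence is [2, 2, 1, 2, 1, 2, 2, 2]; the two degree-1 vertices 3 and 5 are the ends of a path, so G = P_8. The only nontrivial automorphism of a path is the end-to-end reflection, so Aut(G) ≅ Z_2.

Z_2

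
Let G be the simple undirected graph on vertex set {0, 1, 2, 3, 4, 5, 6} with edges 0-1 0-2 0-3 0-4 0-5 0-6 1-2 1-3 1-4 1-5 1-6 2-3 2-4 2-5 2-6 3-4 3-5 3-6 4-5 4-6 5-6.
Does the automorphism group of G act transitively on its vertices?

Every vertex has degree 6, so G is the complete graph K_7. Every bijection on the vertex set is an automorphism of K_7; hence Aut(K_7) ≅ S_7, order 5040. Under this action every vertex can be carried to every other, so G is vertex-transitive.

Yes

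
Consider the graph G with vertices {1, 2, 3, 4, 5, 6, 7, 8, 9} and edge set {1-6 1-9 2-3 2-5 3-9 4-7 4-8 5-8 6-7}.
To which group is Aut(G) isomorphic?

G is 2-regular and connected on 9 vertices, i.e. the cycle C_9. The automorphisms of the 9-cycle are exactly the symmetries of a regular 9-gon: the dihedral group D_9, |D_9| = 18.

the dihedral group of order 18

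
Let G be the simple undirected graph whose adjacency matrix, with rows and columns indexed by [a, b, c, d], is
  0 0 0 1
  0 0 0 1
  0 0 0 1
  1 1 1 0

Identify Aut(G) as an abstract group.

Vertex d has degree 3 and every other vertex has degree 1, so G is the star K_{1,3} with centre d. Any automorphism fixes the centre and permutes the 3 leaves freely, so Aut(G) ≅ S_3 of order 3! = 6.

S_3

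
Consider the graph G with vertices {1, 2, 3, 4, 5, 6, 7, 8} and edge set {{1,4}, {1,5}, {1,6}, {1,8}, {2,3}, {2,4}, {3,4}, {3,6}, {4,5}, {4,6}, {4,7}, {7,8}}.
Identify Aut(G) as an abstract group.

1

Degrees alone do not determine every vertex (e.g. 2 and 5 both have degree 2), but their neighbour-degree multisets differ: N(2) has degrees [3, 6] while N(5) has degrees [4, 6]. Repeating this refinement separates all vertices, so the only automorphism is the identity.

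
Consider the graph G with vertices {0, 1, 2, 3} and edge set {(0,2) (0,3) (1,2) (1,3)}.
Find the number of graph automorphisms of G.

8

G is 2-regular and connected on 4 vertices, i.e. the cycle C_4. C_4 has 4 rotations and 4 reflections, so Aut(C_4) ≅ D_4 of order 8.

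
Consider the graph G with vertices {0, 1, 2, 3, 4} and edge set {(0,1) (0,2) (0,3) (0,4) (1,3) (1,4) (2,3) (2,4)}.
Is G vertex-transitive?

No

Vertex 0 is the only vertex of degree 4, so every automorphism fixes it; G is not vertex-transitive.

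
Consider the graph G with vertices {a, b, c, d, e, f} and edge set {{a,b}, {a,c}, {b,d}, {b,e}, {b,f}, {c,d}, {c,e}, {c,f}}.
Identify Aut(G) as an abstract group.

The vertices split by degree into {b, c} (degree 4) and {a, d, e, f} (degree 2); every edge runs between the two parts, so G is the complete bipartite graph K_{2,4}. The parts have unequal sizes, so no automorphism swaps them; each part is permuted independently, giving S_4 × S_2 of order 4!·2! = 48.

S_4 × S_2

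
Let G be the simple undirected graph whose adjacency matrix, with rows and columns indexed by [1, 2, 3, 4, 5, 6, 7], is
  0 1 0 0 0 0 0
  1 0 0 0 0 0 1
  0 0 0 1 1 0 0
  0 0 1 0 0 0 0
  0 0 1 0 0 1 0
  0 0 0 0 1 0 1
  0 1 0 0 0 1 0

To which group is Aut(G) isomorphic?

The degree sequence is [1, 2, 2, 1, 2, 2, 2]; the two degree-1 vertices 1 and 4 are the ends of a path, so G = P_7. The only nontrivial automorphism of a path is the end-to-end reflection, so Aut(G) ≅ Z_2.

C_2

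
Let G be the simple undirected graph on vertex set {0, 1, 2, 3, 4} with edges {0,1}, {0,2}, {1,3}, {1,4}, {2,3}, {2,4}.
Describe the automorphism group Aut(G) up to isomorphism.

S_3 × S_2

The vertices split by degree into {1, 2} (degree 3) and {0, 3, 4} (degree 2); every edge runs between the two parts, so G is the complete bipartite graph K_{2,3}. The parts have unequal sizes, so no automorphism swaps them; each part is permuted independently, giving S_3 × S_2 of order 3!·2! = 12.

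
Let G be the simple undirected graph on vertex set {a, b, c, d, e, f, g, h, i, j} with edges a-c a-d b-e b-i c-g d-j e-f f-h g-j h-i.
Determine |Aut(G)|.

200

G has two connected components, {b, e, f, h, i} and {a, c, d, g, j}; each is 2-regular, so G = C_5 ⊔ C_5. With two isomorphic components, Aut(G) = Aut(C_5) ≀ S_2 = (D_5 × D_5) ⋊ Z_2: permute each cycle by D_5, then optionally swap the two cycles. Order 2·(2·5)² = 200.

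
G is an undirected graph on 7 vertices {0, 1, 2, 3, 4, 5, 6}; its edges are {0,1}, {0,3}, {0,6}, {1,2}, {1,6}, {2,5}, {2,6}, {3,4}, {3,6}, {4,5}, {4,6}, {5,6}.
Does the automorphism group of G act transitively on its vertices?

No

Vertex 6 is the only vertex of degree 6, so every automorphism fixes it; G is not vertex-transitive.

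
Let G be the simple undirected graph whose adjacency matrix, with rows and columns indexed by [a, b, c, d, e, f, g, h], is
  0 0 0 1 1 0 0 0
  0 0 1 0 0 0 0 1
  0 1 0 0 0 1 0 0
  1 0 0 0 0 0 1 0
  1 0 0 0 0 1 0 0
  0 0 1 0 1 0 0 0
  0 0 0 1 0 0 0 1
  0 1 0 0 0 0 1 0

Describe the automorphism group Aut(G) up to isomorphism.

Every vertex has degree 2 and the graph is connected, so G is the 8-cycle C_8. The automorphisms of the 8-cycle are exactly the symmetries of a regular 8-gon: the dihedral group D_8, |D_8| = 16.

the dihedral group of order 16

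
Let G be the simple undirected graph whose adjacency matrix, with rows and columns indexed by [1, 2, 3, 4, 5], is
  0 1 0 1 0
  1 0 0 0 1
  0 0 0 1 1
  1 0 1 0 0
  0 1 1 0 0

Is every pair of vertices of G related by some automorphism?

Yes

G is 2-regular and connected on 5 vertices, i.e. the cycle C_5. C_5 has 5 rotations and 5 reflections, so Aut(C_5) ≅ D_5 of order 10. This group acts transitively on the 5 vertices.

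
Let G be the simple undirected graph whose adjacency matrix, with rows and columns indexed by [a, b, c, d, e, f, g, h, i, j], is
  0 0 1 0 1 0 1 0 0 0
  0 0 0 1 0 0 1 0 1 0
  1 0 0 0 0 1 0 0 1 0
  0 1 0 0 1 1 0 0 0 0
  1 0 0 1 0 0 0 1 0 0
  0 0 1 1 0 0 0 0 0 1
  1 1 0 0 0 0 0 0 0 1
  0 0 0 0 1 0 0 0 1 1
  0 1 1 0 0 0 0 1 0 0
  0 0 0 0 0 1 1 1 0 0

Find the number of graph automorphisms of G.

G is 3-regular on 10 vertices with no triangles and no 4-cycles (girth 5): this is the Petersen graph. Viewing the Petersen graph as the Kneser graph K(5,2) — vertices are 2-subsets of {1,…,5}, edges join disjoint pairs — its automorphisms are exactly the permutations of the 5-element set, so Aut ≅ S_5 of order 120.

120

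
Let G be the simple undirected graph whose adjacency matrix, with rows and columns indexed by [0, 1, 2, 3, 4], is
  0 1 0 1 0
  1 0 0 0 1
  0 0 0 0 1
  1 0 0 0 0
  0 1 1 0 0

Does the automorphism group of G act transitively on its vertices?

No

Automorphisms preserve degree, but G has vertices of degree 1 and vertices of degree 2; no automorphism maps one to the other, so G is not vertex-transitive.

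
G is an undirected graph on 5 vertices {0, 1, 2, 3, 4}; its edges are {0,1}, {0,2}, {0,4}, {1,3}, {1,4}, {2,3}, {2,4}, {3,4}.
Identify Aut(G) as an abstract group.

the dihedral group of order 8

Vertex 4 is the unique vertex of degree 4; the remaining 4 vertices each have degree 3 and induce a cycle, so G is the wheel on 5 vertices with hub 4. Every automorphism fixes the hub and acts on the rim 4-cycle, so Aut(G) ≅ Aut(C_4) = D_4 of order 8.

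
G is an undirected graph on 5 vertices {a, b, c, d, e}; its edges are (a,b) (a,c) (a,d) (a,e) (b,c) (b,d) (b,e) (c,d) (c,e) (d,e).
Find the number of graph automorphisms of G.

120

All 5 vertices are pairwise adjacent: G = K_5. Any permutation of the 5 vertices preserves K_5, so Aut(K_5) = S_5 of order 5! = 120.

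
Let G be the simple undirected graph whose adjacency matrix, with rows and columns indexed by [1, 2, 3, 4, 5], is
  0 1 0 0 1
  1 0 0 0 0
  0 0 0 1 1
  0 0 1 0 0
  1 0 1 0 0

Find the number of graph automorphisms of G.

The degree sequence is [2, 1, 2, 1, 2]; the two degree-1 vertices 2 and 4 are the ends of a path, so G = P_5. A path has exactly one nontrivial symmetry — reversal — giving Aut(G) of order 2.

2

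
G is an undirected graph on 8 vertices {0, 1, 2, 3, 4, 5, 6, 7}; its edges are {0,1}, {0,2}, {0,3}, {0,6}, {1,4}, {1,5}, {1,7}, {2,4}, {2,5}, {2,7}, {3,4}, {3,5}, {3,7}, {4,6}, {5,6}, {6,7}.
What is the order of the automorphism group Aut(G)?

1152

G is 4-regular and bipartite with parts {1, 2, 3, 6} and {0, 4, 5, 7} (each part is independent and every cross-pair is an edge), so G = K_{4,4}. Aut(K_{4,4}) is the wreath product S_4 ≀ Z_2: permute within each part, then optionally swap the parts; |Aut| = 2·(4!)² = 1152.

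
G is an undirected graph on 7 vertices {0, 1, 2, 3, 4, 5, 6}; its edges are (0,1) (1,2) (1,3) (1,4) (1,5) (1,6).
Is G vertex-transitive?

No

Vertex 1 is the only vertex of degree 6, so every automorphism fixes it; G is not vertex-transitive.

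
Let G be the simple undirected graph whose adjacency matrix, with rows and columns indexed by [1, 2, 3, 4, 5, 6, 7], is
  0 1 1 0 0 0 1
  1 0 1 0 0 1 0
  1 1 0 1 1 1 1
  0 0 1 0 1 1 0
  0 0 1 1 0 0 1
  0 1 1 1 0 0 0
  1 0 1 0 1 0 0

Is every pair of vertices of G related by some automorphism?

No

Vertex 3 is the only vertex of degree 6, so every automorphism fixes it; G is not vertex-transitive.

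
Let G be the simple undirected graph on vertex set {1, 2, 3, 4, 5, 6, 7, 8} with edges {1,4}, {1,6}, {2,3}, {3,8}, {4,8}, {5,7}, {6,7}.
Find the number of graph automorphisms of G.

2

The degree sequence is [2, 1, 2, 2, 1, 2, 2, 2]; the two degree-1 vertices 2 and 5 are the ends of a path, so G = P_8. A path has exactly one nontrivial symmetry — reversal — giving Aut(G) of order 2.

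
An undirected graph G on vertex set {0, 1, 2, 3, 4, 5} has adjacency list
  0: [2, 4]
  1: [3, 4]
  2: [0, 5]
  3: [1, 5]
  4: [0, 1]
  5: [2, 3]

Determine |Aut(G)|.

Every vertex has degree 2 and the graph is connected, so G is the 6-cycle C_6. The automorphisms of the 6-cycle are exactly the symmetries of a regular 6-gon: the dihedral group D_6, |D_6| = 12.

12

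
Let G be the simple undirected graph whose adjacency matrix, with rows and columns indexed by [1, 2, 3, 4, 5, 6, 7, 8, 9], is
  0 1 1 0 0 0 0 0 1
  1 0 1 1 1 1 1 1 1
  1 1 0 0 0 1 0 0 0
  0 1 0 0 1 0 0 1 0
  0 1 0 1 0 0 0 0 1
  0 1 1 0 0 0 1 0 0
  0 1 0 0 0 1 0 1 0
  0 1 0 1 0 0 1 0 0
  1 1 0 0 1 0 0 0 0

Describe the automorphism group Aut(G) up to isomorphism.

the dihedral group of order 16

Vertex 2 is the unique vertex of degree 8; the remaining 8 vertices each have degree 3 and induce a cycle, so G is the wheel on 9 vertices with hub 2. With the hub fixed, the remaining symmetry is that of the rim cycle C_8, giving the dihedral group D_8.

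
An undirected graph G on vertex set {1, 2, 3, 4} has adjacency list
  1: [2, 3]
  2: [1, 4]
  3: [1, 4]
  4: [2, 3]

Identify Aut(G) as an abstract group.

Every vertex has degree 2 and the graph is connected, so G is the 4-cycle C_4. The automorphisms of the 4-cycle are exactly the symmetries of a regular 4-gon: the dihedral group D_4, |D_4| = 8.

the dihedral group of order 8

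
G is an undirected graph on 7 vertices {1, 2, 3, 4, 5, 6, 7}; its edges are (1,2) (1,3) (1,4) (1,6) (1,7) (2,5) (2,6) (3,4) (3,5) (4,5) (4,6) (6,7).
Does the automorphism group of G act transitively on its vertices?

No

Vertex 1 is the only vertex of degree 5, so every automorphism fixes it; G is not vertex-transitive.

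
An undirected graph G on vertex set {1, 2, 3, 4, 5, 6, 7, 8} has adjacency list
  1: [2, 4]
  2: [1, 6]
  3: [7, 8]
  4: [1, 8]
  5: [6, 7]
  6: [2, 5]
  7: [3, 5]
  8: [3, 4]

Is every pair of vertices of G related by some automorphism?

Yes

Every vertex has degree 2 and the graph is connected, so G is the 8-cycle C_8. The automorphisms of the 8-cycle are exactly the symmetries of a regular 8-gon: the dihedral group D_8, |D_8| = 16. This group acts transitively on the 8 vertices.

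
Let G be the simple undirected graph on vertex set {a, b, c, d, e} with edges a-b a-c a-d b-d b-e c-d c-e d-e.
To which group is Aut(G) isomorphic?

D_4

Vertex d is the unique vertex of degree 4; the remaining 4 vertices each have degree 3 and induce a cycle, so G is the wheel on 5 vertices with hub d. With the hub fixed, the remaining symmetry is that of the rim cycle C_4, giving the dihedral group D_4.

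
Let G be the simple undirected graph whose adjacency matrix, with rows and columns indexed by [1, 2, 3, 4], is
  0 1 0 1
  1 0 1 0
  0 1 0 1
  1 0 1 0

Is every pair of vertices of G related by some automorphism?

Yes

G is 2-regular and bipartite on 2^2 = 4 vertices with girth 4; it is the hypercube graph Q_2. The symmetry group of the 2-cube is the hyperoctahedral group B_2 = Z_2 ≀ S_2, of order 2^2·2! = 8. This group acts transitively on the 4 vertices.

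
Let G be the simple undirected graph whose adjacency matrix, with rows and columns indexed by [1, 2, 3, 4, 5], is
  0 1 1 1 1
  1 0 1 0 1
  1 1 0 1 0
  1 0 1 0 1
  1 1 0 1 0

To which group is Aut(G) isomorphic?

Vertex 1 is the unique vertex of degree 4; the remaining 4 vertices each have degree 3 and induce a cycle, so G is the wheel on 5 vertices with hub 1. With the hub fixed, the remaining symmetry is that of the rim cycle C_4, giving the dihedral group D_4.

D_4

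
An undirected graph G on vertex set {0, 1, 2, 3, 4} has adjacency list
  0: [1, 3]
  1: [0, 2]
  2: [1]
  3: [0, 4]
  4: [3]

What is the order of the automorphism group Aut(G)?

2

The degree sequence is [2, 2, 1, 2, 1]; the two degree-1 vertices 2 and 4 are the ends of a path, so G = P_5. A path has exactly one nontrivial symmetry — reversal — giving Aut(G) of order 2.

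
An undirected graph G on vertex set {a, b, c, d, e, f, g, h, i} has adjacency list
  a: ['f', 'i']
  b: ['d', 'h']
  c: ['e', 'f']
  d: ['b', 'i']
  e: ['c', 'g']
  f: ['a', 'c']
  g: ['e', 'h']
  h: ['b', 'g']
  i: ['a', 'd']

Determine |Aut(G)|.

18

Every vertex has degree 2 and the graph is connected, so G is the 9-cycle C_9. C_9 has 9 rotations and 9 reflections, so Aut(C_9) ≅ D_9 of order 18.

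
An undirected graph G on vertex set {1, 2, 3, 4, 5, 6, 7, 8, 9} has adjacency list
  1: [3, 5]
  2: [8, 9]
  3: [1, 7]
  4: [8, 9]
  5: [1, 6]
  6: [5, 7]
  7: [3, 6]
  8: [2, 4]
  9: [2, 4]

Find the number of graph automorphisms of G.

80

G has two connected components, {1, 3, 5, 6, 7} and {2, 4, 8, 9}; each is 2-regular, so G = C_5 ⊔ C_4. The components are non-isomorphic (different sizes), so Aut(G) = Aut(C_4) × Aut(C_5) = D_4 × D_5 of order 8·10 = 80.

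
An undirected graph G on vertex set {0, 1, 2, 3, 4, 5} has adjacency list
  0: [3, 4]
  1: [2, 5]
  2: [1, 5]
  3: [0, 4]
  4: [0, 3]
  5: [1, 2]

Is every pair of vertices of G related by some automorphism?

Yes

G has two connected components, {0, 3, 4} and {1, 2, 5}; each is 2-regular, so G = C_3 ⊔ C_3. Aut of a disjoint union of two copies of C_3 is the wreath product D_3 ≀ Z_2, of order 2·6² = 72. This group acts transitively on the 6 vertices.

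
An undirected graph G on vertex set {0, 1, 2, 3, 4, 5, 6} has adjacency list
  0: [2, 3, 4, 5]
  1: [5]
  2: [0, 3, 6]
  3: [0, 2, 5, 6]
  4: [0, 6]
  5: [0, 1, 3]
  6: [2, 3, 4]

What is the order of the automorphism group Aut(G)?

1

Degrees alone do not determine every vertex (e.g. 0 and 3 both have degree 4), but their neighbour-degree multisets differ: N(0) has degrees [2, 3, 3, 4] while N(3) has degrees [3, 3, 3, 4]. Repeating this refinement separates all vertices, so the only automorphism is the identity.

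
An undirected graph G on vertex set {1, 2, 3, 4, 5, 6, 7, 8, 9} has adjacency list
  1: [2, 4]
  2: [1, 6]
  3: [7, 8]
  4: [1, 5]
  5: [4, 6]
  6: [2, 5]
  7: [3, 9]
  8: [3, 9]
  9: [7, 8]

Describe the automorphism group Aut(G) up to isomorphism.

D_5 × D_4

G has two connected components, {1, 2, 4, 5, 6} and {3, 7, 8, 9}; each is 2-regular, so G = C_5 ⊔ C_4. The components are non-isomorphic (different sizes), so Aut(G) = Aut(C_5) × Aut(C_4) = D_5 × D_4 of order 10·8 = 80.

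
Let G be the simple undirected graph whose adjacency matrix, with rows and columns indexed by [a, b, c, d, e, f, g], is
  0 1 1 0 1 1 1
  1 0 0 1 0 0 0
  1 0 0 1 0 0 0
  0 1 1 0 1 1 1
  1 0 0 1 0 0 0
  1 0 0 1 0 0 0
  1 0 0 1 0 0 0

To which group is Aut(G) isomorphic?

The vertices split by degree into {a, d} (degree 5) and {b, c, e, f, g} (degree 2); every edge runs between the two parts, so G is the complete bipartite graph K_{2,5}. The parts have unequal sizes, so no automorphism swaps them; each part is permuted independently, giving S_5 × S_2 of order 5!·2! = 240.

S_5 × S_2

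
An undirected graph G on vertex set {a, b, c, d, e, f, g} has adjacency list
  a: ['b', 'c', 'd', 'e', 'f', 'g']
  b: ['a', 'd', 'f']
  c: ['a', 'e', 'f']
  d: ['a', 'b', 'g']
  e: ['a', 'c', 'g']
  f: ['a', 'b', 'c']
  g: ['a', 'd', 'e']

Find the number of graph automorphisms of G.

Vertex a is the unique vertex of degree 6; the remaining 6 vertices each have degree 3 and induce a cycle, so G is the wheel on 7 vertices with hub a. With the hub fixed, the remaining symmetry is that of the rim cycle C_6, giving the dihedral group D_6.

12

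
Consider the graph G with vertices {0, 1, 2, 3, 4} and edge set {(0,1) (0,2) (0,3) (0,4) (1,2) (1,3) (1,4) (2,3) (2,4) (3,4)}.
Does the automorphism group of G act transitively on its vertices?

Yes

Every vertex has degree 4, so G is the complete graph K_5. Any permutation of the 5 vertices preserves K_5, so Aut(K_5) = S_5 of order 5! = 120. This group acts transitively on the 5 vertices.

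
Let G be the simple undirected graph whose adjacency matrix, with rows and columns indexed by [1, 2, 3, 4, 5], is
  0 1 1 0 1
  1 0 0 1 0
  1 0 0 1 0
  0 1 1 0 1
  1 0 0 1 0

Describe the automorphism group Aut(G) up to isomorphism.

S_3 × S_2

The vertices split by degree into {1, 4} (degree 3) and {2, 3, 5} (degree 2); every edge runs between the two parts, so G is the complete bipartite graph K_{2,3}. Automorphisms preserve the bipartition setwise (since the parts differ in size) and act as S_3 × S_2 within it; |Aut| = 12.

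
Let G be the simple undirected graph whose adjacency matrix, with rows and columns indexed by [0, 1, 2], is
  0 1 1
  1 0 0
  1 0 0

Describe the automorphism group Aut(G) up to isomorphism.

Z_2

The degree sequence is [2, 1, 1]; the two degree-1 vertices 1 and 2 are the ends of a path, so G = P_3. A path has exactly one nontrivial symmetry — reversal — giving Aut(G) of order 2.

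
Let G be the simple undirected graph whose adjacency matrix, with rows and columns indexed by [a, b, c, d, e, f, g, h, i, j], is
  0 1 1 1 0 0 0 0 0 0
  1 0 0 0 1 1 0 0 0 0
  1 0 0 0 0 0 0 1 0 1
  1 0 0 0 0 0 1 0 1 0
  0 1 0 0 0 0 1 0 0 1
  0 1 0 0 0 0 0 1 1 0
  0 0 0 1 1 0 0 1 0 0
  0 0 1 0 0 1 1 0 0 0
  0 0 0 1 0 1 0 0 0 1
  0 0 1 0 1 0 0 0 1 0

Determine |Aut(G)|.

G is 3-regular on 10 vertices with no triangles and no 4-cycles (girth 5): this is the Petersen graph. It is a classical fact that the Petersen graph has automorphism group S_5 (order 120), arising from its description as the Kneser graph K(5,2).

120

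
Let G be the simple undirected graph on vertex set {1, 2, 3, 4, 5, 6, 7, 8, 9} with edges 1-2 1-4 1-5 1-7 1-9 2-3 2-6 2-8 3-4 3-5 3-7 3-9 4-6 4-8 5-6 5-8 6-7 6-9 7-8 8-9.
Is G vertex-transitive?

Automorphisms preserve degree, but G has vertices of degree 4 and vertices of degree 5; no automorphism maps one to the other, so G is not vertex-transitive.

No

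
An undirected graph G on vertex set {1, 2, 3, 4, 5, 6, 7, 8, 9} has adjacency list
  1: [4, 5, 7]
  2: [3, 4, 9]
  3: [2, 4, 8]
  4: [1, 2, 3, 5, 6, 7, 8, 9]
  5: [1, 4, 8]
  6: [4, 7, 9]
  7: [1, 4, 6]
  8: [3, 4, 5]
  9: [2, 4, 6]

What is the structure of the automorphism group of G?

Vertex 4 is the unique vertex of degree 8; the remaining 8 vertices each have degree 3 and induce a cycle, so G is the wheel on 9 vertices with hub 4. Every automorphism fixes the hub and acts on the rim 8-cycle, so Aut(G) ≅ Aut(C_8) = D_8 of order 16.

D_8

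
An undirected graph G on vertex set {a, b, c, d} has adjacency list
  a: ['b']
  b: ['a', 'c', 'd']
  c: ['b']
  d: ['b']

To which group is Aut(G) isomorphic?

Vertex b has degree 3 and every other vertex has degree 1, so G is the star K_{1,3} with centre b. The 3 leaves are pairwise interchangeable while the centre is fixed, giving Aut(G) = S_3.

S_3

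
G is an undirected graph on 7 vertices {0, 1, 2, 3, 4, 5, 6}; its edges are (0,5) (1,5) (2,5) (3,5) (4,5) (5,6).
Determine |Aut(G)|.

720

Vertex 5 has degree 6 and every other vertex has degree 1, so G is the star K_{1,6} with centre 5. Any automorphism fixes the centre and permutes the 6 leaves freely, so Aut(G) ≅ S_6 of order 6! = 720.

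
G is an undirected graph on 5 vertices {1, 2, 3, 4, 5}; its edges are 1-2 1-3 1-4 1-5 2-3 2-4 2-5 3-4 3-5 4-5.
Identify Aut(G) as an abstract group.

S_5

All 5 vertices are pairwise adjacent: G = K_5. Any permutation of the 5 vertices preserves K_5, so Aut(K_5) = S_5 of order 5! = 120.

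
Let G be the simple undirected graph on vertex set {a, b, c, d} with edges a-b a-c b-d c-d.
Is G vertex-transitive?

Yes

G is 2-regular and connected on 4 vertices, i.e. the cycle C_4. The automorphisms of the 4-cycle are exactly the symmetries of a regular 4-gon: the dihedral group D_4, |D_4| = 8. This group acts transitively on the 4 vertices.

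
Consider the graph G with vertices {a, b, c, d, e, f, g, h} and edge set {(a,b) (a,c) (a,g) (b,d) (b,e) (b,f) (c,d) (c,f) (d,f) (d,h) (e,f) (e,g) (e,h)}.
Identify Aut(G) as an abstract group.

The degree sequence is [3, 4, 3, 4, 4, 4, 2, 2]. Checking the degree-preserving permutations of the vertex set shows that none except the identity preserves every edge, so Aut(G) is trivial.

{e}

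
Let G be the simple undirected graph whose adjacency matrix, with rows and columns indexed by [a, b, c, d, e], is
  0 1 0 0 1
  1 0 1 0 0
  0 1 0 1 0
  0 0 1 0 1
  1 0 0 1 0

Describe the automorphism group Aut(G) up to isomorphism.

the dihedral group of order 10

G is 2-regular and connected on 5 vertices, i.e. the cycle C_5. The automorphisms of the 5-cycle are exactly the symmetries of a regular 5-gon: the dihedral group D_5, |D_5| = 10.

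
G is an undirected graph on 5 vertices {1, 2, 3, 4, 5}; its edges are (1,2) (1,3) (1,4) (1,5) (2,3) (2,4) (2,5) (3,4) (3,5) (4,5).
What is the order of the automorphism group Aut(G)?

120

Every vertex has degree 4, so G is the complete graph K_5. Any permutation of the 5 vertices preserves K_5, so Aut(K_5) = S_5 of order 5! = 120.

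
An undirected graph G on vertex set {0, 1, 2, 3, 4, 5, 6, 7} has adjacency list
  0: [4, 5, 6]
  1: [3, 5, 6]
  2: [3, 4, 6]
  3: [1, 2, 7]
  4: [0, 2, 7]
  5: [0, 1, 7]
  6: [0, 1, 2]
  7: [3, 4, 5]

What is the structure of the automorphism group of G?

the hyperoctahedral group B_3

G is 3-regular and bipartite on 2^3 = 8 vertices with girth 4; it is the hypercube graph Q_3. Aut(Q_3) consists of the signed permutations of the 3 coordinate axes: 3! permutations times 2^3 sign flips, so |Aut| = 2^3·3! = 48.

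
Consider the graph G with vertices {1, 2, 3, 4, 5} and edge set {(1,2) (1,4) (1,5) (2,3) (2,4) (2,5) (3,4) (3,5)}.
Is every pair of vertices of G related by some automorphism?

No

Vertex 2 is the only vertex of degree 4, so every automorphism fixes it; G is not vertex-transitive.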